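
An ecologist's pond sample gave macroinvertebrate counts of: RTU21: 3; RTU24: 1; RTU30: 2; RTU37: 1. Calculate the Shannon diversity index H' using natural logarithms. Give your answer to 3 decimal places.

Total N = 3+1+2+1 = 7, so the proportions are 0.42857, 0.14286, 0.28571, 0.14286 (working shown to 5 dp, full precision carried).
Each pᵢ ln pᵢ term: 0.42857×(-0.84730)=-0.36313, 0.14286×(-1.94591)=-0.27799, 0.28571×(-1.25276)=-0.35793, 0.14286×(-1.94591)=-0.27799.
Sum = -1.27703, so H' = 1.277.

1.277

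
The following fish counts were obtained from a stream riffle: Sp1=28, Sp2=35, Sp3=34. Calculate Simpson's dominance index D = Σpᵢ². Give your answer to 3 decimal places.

0.336

Total N = 28+35+34 = 97, so the proportions are 0.28866, 0.36082, 0.35052 (working shown to 5 dp, full precision carried).
D = 0.28866² + 0.36082² + 0.35052² = 0.08332 + 0.13019 + 0.12286 = 0.33638.
To 3 decimal places, D = 0.336.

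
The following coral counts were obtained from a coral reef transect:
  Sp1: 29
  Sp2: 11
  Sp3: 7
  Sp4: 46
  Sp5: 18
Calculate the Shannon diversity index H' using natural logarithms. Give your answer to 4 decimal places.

1.4141

Total N = 29+11+7+46+18 = 111, so the proportions are 0.261261, 0.099099, 0.063063, 0.414414, 0.162162 (working shown to 6 dp, full precision carried).
Each pᵢ ln pᵢ term: 0.261261×(-1.342234)=-0.350674, 0.099099×(-2.311635)=-0.229081, 0.063063×(-2.763620)=-0.174282, 0.414414×(-0.880889)=-0.365053, 0.162162×(-1.819158)=-0.294999.
Sum = -1.414089, so H' = 1.4141.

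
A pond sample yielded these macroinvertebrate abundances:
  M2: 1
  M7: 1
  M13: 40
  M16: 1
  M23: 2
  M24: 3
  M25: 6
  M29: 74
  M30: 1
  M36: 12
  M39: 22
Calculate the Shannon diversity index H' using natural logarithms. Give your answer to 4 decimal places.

Total N = 1+1+40+1+2+3+6+74+1+12+22 = 163, so the proportions are 0.006135, 0.006135, 0.245399, 0.006135, 0.01227, 0.018405, 0.03681, 0.453988, 0.006135, 0.07362, 0.134969 (working shown to 6 dp, full precision carried).
Each pᵢ ln pᵢ term: 0.006135×(-5.093750)=-0.031250, 0.006135×(-5.093750)=-0.031250, 0.245399×(-1.404871)=-0.344754, 0.006135×(-5.093750)=-0.031250, 0.01227×(-4.400603)=-0.053995, 0.018405×(-3.995138)=-0.073530, 0.03681×(-3.301991)=-0.121546, 0.453988×(-0.789685)=-0.358507, 0.006135×(-5.093750)=-0.031250, 0.07362×(-2.608844)=-0.192062, 0.134969×(-2.002708)=-0.270304.
Sum = -1.539698, so H' = 1.5397.

1.5397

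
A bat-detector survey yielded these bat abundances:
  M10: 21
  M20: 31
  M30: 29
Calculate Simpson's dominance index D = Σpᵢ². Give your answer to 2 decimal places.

0.34

Total N = 21+31+29 = 81, so the proportions are 0.2593, 0.3827, 0.358 (working shown to 4 dp, full precision carried).
D = 0.2593² + 0.3827² + 0.358² = 0.0672 + 0.1465 + 0.1282 = 0.3419.
To 2 decimal places, D = 0.34.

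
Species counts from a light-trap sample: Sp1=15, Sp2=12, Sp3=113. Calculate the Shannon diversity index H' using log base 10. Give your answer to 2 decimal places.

Total N = 15+12+113 = 140, so the proportions are 0.1071, 0.0857, 0.8071 (working shown to 4 dp, full precision carried).
Each pᵢ log₁₀ pᵢ term: 0.1071×(-0.9700)=-0.1039, 0.0857×(-1.0669)=-0.0915, 0.8071×(-0.0930)=-0.0751.
Sum = -0.2705, so H' = 0.27.

0.27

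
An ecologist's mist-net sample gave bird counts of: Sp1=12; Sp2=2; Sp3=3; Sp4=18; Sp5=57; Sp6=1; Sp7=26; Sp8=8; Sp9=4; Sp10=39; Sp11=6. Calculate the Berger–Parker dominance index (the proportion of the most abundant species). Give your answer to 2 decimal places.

Total N = 12+2+3+18+57+1+26+8+4+39+6 = 176, so the proportions are 0.0682, 0.0114, 0.017, 0.1023, 0.3239, 0.0057, 0.1477, 0.0455, 0.0227, 0.2216, 0.0341 (working shown to 4 dp, full precision carried).
The largest proportion is 0.3239, i.e. d = 0.32 to 2 decimal places.

0.32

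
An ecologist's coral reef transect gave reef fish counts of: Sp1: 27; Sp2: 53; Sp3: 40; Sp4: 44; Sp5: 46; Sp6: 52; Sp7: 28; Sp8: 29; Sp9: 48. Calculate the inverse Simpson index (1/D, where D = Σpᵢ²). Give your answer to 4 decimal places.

8.5122

Total N = 27+53+40+44+46+52+28+29+48 = 367, so the proportions are 0.07356948, 0.14441417, 0.10899183, 0.11989101, 0.1253406, 0.14168937, 0.07629428, 0.07901907, 0.13079019 (working shown to 8 dp, full precision carried).
D = 0.07356948² + 0.14441417² + 0.10899183² + 0.11989101² + 0.1253406² + 0.14168937² + 0.07629428² + 0.07901907² + 0.13079019² = 0.00541247 + 0.02085545 + 0.01187922 + 0.01437385 + 0.01571027 + 0.02007588 + 0.00582082 + 0.00624401 + 0.01710607 = 0.11747804.
So 1/D = 8.512229, i.e. 8.5122 to 4 decimal places.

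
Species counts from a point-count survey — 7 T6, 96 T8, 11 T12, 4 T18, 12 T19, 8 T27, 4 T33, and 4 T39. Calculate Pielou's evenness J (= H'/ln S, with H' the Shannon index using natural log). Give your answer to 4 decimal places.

0.6138

Total N = 7+96+11+4+12+8+4+4 = 146, so the proportions are 0.047945, 0.657534, 0.075342, 0.027397, 0.082192, 0.054795, 0.027397, 0.027397 (working shown to 6 dp, full precision carried).
H' = −Σ pᵢ ln pᵢ = −((-0.145643) + (-0.275677) + (-0.194814) + (-0.098557) + (-0.205373) + (-0.159132) + (-0.098557) + (-0.098557)) = 1.276308.
With S = 8 species, ln S = 2.079442, so J = 1.276308/2.079442 = 0.613774, i.e. 0.6138 to 4 decimal places.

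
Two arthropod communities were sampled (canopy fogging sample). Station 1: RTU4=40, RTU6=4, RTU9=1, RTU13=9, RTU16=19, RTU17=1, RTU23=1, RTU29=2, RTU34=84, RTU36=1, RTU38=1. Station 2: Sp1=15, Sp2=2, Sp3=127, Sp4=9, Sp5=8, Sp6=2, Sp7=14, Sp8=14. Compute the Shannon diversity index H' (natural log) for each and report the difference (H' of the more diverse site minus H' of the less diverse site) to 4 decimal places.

Station 1: N=163, proportions 0.2453988, 0.0245399, 0.006135, 0.0552147, 0.1165644, 0.006135, 0.006135, 0.0122699, 0.5153374, 0.006135, 0.006135, giving H' = 1.3980777 (working shown to 7 dp, full precision carried).
Station 2: N=191, proportions 0.078534, 0.0104712, 0.6649215, 0.0471204, 0.0418848, 0.0104712, 0.0732984, 0.0732984, giving H' = 1.2265705.
Difference = |1.3980777 − 1.2265705| = 0.1715072, i.e. 0.1715 to 4 decimal places.

0.1715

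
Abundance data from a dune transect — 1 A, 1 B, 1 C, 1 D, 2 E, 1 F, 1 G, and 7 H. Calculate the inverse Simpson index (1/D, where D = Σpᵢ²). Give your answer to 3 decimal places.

Total N = 1+1+1+1+2+1+1+7 = 15, so the proportions are 0.0666667, 0.0666667, 0.0666667, 0.0666667, 0.1333333, 0.0666667, 0.0666667, 0.4666667 (working shown to 7 dp, full precision carried).
D = 0.0666667² + 0.0666667² + 0.0666667² + 0.0666667² + 0.1333333² + 0.0666667² + 0.0666667² + 0.4666667² = 0.0044444 + 0.0044444 + 0.0044444 + 0.0044444 + 0.0177778 + 0.0044444 + 0.0044444 + 0.2177778 = 0.2622222.
So 1/D = 3.81356, i.e. 3.814 to 3 decimal places.

3.814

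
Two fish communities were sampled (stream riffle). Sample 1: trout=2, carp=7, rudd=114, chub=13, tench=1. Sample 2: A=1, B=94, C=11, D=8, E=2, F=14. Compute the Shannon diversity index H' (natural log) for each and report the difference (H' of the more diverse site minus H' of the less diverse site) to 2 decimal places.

Sample 1: N=137, proportions 0.0146, 0.05109, 0.83212, 0.09489, 0.0073, giving H' = 0.62598 (working shown to 5 dp, full precision carried).
Sample 2: N=130, proportions 0.00769, 0.72308, 0.08462, 0.06154, 0.01538, 0.10769, giving H' = 0.95665.
Difference = |0.62598 − 0.95665| = 0.33067, i.e. 0.33 to 2 decimal places.

0.33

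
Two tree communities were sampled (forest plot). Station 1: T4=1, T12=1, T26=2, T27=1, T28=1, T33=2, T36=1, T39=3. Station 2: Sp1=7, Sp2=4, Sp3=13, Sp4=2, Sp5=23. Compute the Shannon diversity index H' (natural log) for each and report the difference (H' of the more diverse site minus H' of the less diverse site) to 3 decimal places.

0.659

Station 1: N=12, proportions 0.08333333, 0.08333333, 0.16666667, 0.08333333, 0.08333333, 0.16666667, 0.08333333, 0.25, giving H' = 1.97920452 (working shown to 8 dp, full precision carried).
Station 2: N=49, proportions 0.14285714, 0.08163265, 0.26530612, 0.04081633, 0.46938776, giving H' = 1.32011517.
Difference = |1.97920452 − 1.32011517| = 0.65908935, i.e. 0.659 to 3 decimal places.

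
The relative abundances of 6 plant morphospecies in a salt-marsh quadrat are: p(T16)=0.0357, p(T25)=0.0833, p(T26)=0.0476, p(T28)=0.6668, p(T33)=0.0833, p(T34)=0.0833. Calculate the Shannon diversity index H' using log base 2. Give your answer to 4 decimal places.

1.6666

Each pᵢ log₂ pᵢ term (working shown to 6 dp, full precision carried): 0.0357×(-4.807932)=-0.171643, 0.0833×(-3.585540)=-0.298675, 0.0476×(-4.392895)=-0.209102, 0.6668×(-0.584674)=-0.389861, 0.0833×(-3.585540)=-0.298675, 0.0833×(-3.585540)=-0.298675.
Sum = -1.666632, so H' = 1.6666.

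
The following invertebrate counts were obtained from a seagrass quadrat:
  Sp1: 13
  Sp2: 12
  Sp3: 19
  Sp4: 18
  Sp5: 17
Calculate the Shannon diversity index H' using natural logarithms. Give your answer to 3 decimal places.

1.594

Total N = 13+12+19+18+17 = 79, so the proportions are 0.16456, 0.1519, 0.24051, 0.22785, 0.21519 (working shown to 5 dp, full precision carried).
Each pᵢ ln pᵢ term: 0.16456×(-1.80450)=-0.29694, 0.1519×(-1.88454)=-0.28626, 0.24051×(-1.42501)=-0.34272, 0.22785×(-1.47908)=-0.33700, 0.21519×(-1.53623)=-0.33058.
Sum = -1.59351, so H' = 1.594.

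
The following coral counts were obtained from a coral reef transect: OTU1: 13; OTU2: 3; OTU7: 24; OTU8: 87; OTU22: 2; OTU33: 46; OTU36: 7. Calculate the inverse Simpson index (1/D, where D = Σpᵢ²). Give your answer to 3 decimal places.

Total N = 13+3+24+87+2+46+7 = 182, so the proportions are 0.071429, 0.016484, 0.131868, 0.478022, 0.010989, 0.252747, 0.038462 (working shown to 6 dp, full precision carried).
D = 0.071429² + 0.016484² + 0.131868² + 0.478022² + 0.010989² + 0.252747² + 0.038462² = 0.005102 + 0.000272 + 0.017389 + 0.228505 + 0.000121 + 0.063881 + 0.001479 = 0.316749.
So 1/D = 3.15707, i.e. 3.157 to 3 decimal places.

3.157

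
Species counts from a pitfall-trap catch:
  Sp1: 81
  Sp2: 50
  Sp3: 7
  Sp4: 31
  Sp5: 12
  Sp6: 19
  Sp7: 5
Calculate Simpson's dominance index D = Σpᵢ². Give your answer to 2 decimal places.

0.25

Total N = 81+50+7+31+12+19+5 = 205, so the proportions are 0.3951, 0.2439, 0.0341, 0.1512, 0.0585, 0.0927, 0.0244 (working shown to 4 dp, full precision carried).
D = 0.3951² + 0.2439² + 0.0341² + 0.1512² + 0.0585² + 0.0927² + 0.0244² = 0.1561 + 0.0595 + 0.0012 + 0.0229 + 0.0034 + 0.0086 + 0.0006 = 0.2523.
To 2 decimal places, D = 0.25.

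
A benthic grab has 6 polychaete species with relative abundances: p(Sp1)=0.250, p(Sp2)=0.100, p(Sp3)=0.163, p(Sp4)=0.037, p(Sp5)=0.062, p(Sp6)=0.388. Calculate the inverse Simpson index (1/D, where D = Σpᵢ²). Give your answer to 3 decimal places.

3.924

D = 0.25² + 0.1² + 0.163² + 0.037² + 0.062² + 0.388² = 0.0625000 + 0.0100000 + 0.0265690 + 0.0013690 + 0.0038440 + 0.1505440 = 0.2548260 (working shown to 7 dp, full precision carried).
So 1/D = 3.92425, i.e. 3.924 to 3 decimal places.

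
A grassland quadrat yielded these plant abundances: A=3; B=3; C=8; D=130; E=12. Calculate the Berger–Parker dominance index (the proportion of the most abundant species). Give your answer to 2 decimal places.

0.83

Total N = 3+3+8+130+12 = 156, so the proportions are 0.0192, 0.0192, 0.0513, 0.8333, 0.0769 (working shown to 4 dp, full precision carried).
The largest proportion is 0.8333, i.e. d = 0.83 to 2 decimal places.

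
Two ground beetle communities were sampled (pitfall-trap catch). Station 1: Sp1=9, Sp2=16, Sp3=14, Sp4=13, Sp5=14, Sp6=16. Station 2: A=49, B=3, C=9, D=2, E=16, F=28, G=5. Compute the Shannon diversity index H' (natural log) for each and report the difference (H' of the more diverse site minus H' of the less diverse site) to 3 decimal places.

Station 1: N=82, proportions 0.10976, 0.19512, 0.17073, 0.15854, 0.17073, 0.19512, giving H' = 1.77579 (working shown to 5 dp, full precision carried).
Station 2: N=112, proportions 0.4375, 0.02679, 0.08036, 0.01786, 0.14286, 0.25, 0.04464, giving H' = 1.49647.
Difference = |1.77579 − 1.49647| = 0.27932, i.e. 0.279 to 3 decimal places.

0.279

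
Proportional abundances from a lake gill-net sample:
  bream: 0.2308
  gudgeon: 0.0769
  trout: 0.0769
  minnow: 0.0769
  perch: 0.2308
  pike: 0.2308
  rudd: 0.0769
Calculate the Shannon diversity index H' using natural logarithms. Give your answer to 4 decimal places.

Each pᵢ ln pᵢ term (working shown to 6 dp, full precision carried): 0.2308×(-1.466204)=-0.338400, 0.0769×(-2.565249)=-0.197268, 0.0769×(-2.565249)=-0.197268, 0.0769×(-2.565249)=-0.197268, 0.2308×(-1.466204)=-0.338400, 0.2308×(-1.466204)=-0.338400, 0.0769×(-2.565249)=-0.197268.
Sum = -1.804270, so H' = 1.8043.

1.8043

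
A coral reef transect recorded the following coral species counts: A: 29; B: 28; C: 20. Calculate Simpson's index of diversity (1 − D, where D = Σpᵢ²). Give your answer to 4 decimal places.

Total N = 29+28+20 = 77, so the proportions are 0.376623, 0.363636, 0.25974 (working shown to 6 dp, full precision carried).
D = 0.376623² + 0.363636² + 0.25974² = 0.141845 + 0.132231 + 0.067465 = 0.341542.
So 1 − D = 0.658458, i.e. 0.6585 to 4 decimal places.

0.6585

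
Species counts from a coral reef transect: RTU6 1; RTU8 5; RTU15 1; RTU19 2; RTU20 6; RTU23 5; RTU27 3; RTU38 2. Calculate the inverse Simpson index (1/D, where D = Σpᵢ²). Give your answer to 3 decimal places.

5.952

Total N = 1+5+1+2+6+5+3+2 = 25, so the proportions are 0.04, 0.2, 0.04, 0.08, 0.24, 0.2, 0.12, 0.08 (working shown to 7 dp, full precision carried).
D = 0.04² + 0.2² + 0.04² + 0.08² + 0.24² + 0.2² + 0.12² + 0.08² = 0.0016000 + 0.0400000 + 0.0016000 + 0.0064000 + 0.0576000 + 0.0400000 + 0.0144000 + 0.0064000 = 0.1680000.
So 1/D = 5.95238, i.e. 5.952 to 3 decimal places.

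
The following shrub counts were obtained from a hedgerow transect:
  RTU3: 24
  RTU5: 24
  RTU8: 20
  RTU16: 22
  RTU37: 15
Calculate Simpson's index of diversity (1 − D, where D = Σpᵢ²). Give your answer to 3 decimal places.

0.795

Total N = 24+24+20+22+15 = 105, so the proportions are 0.22857, 0.22857, 0.19048, 0.20952, 0.14286 (working shown to 5 dp, full precision carried).
D = 0.22857² + 0.22857² + 0.19048² + 0.20952² + 0.14286² = 0.05224 + 0.05224 + 0.03628 + 0.04390 + 0.02041 = 0.20508.
So 1 − D = 0.79492, i.e. 0.795 to 3 decimal places.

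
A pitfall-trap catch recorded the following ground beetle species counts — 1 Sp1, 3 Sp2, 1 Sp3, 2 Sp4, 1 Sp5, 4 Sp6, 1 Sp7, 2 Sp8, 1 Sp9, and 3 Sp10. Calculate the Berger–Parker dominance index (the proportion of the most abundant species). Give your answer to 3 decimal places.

0.211

Total N = 1+3+1+2+1+4+1+2+1+3 = 19, so the proportions are 0.05263, 0.15789, 0.05263, 0.10526, 0.05263, 0.21053, 0.05263, 0.10526, 0.05263, 0.15789 (working shown to 5 dp, full precision carried).
The largest proportion is 0.21053, i.e. d = 0.211 to 3 decimal places.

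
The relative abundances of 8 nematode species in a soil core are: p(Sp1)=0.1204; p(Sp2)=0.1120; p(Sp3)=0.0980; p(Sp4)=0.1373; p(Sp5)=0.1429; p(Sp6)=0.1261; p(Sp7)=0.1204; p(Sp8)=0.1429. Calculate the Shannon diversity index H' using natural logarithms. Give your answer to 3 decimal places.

2.072

Each pᵢ ln pᵢ term (working shown to 5 dp, full precision carried): 0.1204×(-2.11694)=-0.25488, 0.112×(-2.18926)=-0.24520, 0.098×(-2.32279)=-0.22763, 0.1373×(-1.98559)=-0.27262, 0.1429×(-1.94561)=-0.27803, 0.1261×(-2.07068)=-0.26111, 0.1204×(-2.11694)=-0.25488, 0.1429×(-1.94561)=-0.27803.
Sum = -2.07238, so H' = 2.072.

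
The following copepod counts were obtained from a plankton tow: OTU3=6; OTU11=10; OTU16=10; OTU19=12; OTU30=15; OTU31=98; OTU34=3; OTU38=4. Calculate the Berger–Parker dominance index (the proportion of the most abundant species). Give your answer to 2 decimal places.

0.62

Total N = 6+10+10+12+15+98+3+4 = 158, so the proportions are 0.038, 0.0633, 0.0633, 0.0759, 0.0949, 0.6203, 0.019, 0.0253 (working shown to 4 dp, full precision carried).
The largest proportion is 0.6203, i.e. d = 0.62 to 2 decimal places.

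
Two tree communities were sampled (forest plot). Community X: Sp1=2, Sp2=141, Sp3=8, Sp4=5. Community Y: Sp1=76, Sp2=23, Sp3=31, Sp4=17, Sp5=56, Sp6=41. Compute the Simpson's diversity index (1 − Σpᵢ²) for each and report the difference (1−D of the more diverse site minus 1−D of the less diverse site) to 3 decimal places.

0.613

Community X: N=156, proportions 0.01282, 0.90385, 0.05128, 0.03205, giving 1−D = 0.17924 (working shown to 5 dp, full precision carried).
Community Y: N=244, proportions 0.31148, 0.09426, 0.12705, 0.06967, 0.22951, 0.16803, giving 1−D = 0.79219.
Difference = |0.17924 − 0.79219| = 0.61295, i.e. 0.613 to 3 decimal places.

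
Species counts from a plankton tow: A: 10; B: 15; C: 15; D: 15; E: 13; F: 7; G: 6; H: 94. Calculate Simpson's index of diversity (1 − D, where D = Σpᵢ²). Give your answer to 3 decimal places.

Total N = 10+15+15+15+13+7+6+94 = 175, so the proportions are 0.05714, 0.08571, 0.08571, 0.08571, 0.07429, 0.04, 0.03429, 0.53714 (working shown to 5 dp, full precision carried).
D = 0.05714² + 0.08571² + 0.08571² + 0.08571² + 0.07429² + 0.04² + 0.03429² + 0.53714² = 0.00327 + 0.00735 + 0.00735 + 0.00735 + 0.00552 + 0.00160 + 0.00118 + 0.28852 = 0.32212.
So 1 − D = 0.67788, i.e. 0.678 to 3 decimal places.

0.678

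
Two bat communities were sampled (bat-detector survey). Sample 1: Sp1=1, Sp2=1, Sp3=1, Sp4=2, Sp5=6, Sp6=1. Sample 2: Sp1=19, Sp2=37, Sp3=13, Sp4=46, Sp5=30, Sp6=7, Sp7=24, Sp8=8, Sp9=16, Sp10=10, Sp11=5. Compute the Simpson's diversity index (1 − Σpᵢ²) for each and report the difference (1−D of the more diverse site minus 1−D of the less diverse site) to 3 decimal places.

0.176

Sample 1: N=12, proportions 0.08333, 0.08333, 0.08333, 0.16667, 0.5, 0.08333, giving 1−D = 0.69444 (working shown to 5 dp, full precision carried).
Sample 2: N=215, proportions 0.08837, 0.17209, 0.06047, 0.21395, 0.13953, 0.03256, 0.11163, 0.03721, 0.07442, 0.04651, 0.02326, giving 1−D = 0.87052.
Difference = |0.69444 − 0.87052| = 0.17608, i.e. 0.176 to 3 decimal places.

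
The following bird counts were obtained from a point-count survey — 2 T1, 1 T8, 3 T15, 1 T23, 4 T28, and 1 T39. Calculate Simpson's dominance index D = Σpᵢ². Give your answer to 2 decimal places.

Total N = 2+1+3+1+4+1 = 12, so the proportions are 0.1667, 0.0833, 0.25, 0.0833, 0.3333, 0.0833 (working shown to 4 dp, full precision carried).
D = 0.1667² + 0.0833² + 0.25² + 0.0833² + 0.3333² + 0.0833² = 0.0278 + 0.0069 + 0.0625 + 0.0069 + 0.1111 + 0.0069 = 0.2222.
To 2 decimal places, D = 0.22.

0.22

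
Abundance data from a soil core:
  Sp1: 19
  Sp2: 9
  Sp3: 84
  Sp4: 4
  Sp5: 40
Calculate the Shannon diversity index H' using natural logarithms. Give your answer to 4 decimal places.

1.1972

Total N = 19+9+84+4+40 = 156, so the proportions are 0.121795, 0.057692, 0.538462, 0.025641, 0.25641 (working shown to 6 dp, full precision carried).
Each pᵢ ln pᵢ term: 0.121795×(-2.105417)=-0.256429, 0.057692×(-2.852631)=-0.164575, 0.538462×(-0.619039)=-0.333329, 0.025641×(-3.663562)=-0.093937, 0.25641×(-1.360977)=-0.348968.
Sum = -1.197239, so H' = 1.1972.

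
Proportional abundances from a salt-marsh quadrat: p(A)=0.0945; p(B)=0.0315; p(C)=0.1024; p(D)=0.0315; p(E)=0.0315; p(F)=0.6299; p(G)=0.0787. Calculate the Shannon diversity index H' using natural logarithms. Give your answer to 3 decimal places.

Each pᵢ ln pᵢ term (working shown to 5 dp, full precision carried): 0.0945×(-2.35916)=-0.22294, 0.0315×(-3.45777)=-0.10892, 0.1024×(-2.27887)=-0.23336, 0.0315×(-3.45777)=-0.10892, 0.0315×(-3.45777)=-0.10892, 0.6299×(-0.46219)=-0.29114, 0.0787×(-2.54211)=-0.20006.
Sum = -1.27426, so H' = 1.274.

1.274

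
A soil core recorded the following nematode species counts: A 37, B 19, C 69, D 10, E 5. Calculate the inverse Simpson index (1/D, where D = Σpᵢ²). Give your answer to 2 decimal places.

2.96

Total N = 37+19+69+10+5 = 140, so the proportions are 0.26429, 0.13571, 0.49286, 0.07143, 0.03571 (working shown to 5 dp, full precision carried).
D = 0.26429² + 0.13571² + 0.49286² + 0.07143² + 0.03571² = 0.06985 + 0.01842 + 0.24291 + 0.00510 + 0.00128 = 0.33755.
So 1/D = 2.9625, i.e. 2.96 to 2 decimal places.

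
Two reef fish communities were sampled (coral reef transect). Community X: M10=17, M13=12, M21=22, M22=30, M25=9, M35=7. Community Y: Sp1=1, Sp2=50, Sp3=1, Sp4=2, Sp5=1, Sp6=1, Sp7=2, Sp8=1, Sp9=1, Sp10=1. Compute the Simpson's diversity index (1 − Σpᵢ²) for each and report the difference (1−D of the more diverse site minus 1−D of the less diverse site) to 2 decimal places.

0.47

Community X: N=97, proportions 0.1753, 0.1237, 0.2268, 0.3093, 0.0928, 0.0722, giving 1−D = 0.7931 (working shown to 4 dp, full precision carried).
Community Y: N=61, proportions 0.0164, 0.8197, 0.0164, 0.0328, 0.0164, 0.0164, 0.0328, 0.0164, 0.0164, 0.0164, giving 1−D = 0.3241.
Difference = |0.7931 − 0.3241| = 0.4690, i.e. 0.47 to 2 decimal places.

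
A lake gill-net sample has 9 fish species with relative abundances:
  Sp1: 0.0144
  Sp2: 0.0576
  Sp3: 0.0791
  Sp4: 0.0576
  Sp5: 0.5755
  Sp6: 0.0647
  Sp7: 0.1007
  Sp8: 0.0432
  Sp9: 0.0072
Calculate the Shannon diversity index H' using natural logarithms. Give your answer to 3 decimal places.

1.488

Each pᵢ ln pᵢ term (working shown to 5 dp, full precision carried): 0.0144×(-4.24053)=-0.06106, 0.0576×(-2.85423)=-0.16440, 0.0791×(-2.53704)=-0.20068, 0.0576×(-2.85423)=-0.16440, 0.5755×(-0.55252)=-0.31797, 0.0647×(-2.73799)=-0.17715, 0.1007×(-2.29561)=-0.23117, 0.0432×(-3.14191)=-0.13573, 0.0072×(-4.93367)=-0.03552.
Sum = -1.48809, so H' = 1.488.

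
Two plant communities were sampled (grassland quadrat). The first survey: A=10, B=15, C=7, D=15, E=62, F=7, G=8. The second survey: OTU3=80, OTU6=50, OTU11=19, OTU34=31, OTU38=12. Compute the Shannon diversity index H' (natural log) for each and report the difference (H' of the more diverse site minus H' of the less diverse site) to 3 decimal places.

The first survey: N=124, proportions 0.080645, 0.120968, 0.056452, 0.120968, 0.5, 0.056452, 0.064516, giving H' = 1.561992 (working shown to 6 dp, full precision carried).
The second survey: N=192, proportions 0.416667, 0.260417, 0.098958, 0.161458, 0.0625, giving H' = 1.411766.
Difference = |1.561992 − 1.411766| = 0.150226, i.e. 0.150 to 3 decimal places.

0.150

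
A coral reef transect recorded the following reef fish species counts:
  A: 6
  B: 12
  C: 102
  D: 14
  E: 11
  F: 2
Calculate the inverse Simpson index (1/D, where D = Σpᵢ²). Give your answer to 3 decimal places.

Total N = 6+12+102+14+11+2 = 147, so the proportions are 0.040816, 0.081633, 0.693878, 0.095238, 0.07483, 0.013605 (working shown to 6 dp, full precision carried).
D = 0.040816² + 0.081633² + 0.693878² + 0.095238² + 0.07483² + 0.013605² = 0.001666 + 0.006664 + 0.481466 + 0.009070 + 0.005600 + 0.000185 = 0.504651.
So 1/D = 1.98157, i.e. 1.982 to 3 decimal places.

1.982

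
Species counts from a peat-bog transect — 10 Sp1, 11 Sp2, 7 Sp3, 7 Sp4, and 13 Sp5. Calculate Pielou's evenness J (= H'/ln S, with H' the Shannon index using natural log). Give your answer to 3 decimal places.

Total N = 10+11+7+7+13 = 48, so the proportions are 0.20833, 0.22917, 0.14583, 0.14583, 0.27083 (working shown to 5 dp, full precision carried).
H' = −Σ pᵢ ln pᵢ = −((-0.32679) + (-0.33763) + (-0.28077) + (-0.28077) + (-0.35378)) = 1.57975.
With S = 5 species, ln S = 1.60944, so J = 1.57975/1.60944 = 0.98155, i.e. 0.982 to 3 decimal places.

0.982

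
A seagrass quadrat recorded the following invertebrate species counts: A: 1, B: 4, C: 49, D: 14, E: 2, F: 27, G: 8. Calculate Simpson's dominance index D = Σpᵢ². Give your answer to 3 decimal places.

0.309

Total N = 1+4+49+14+2+27+8 = 105, so the proportions are 0.00952, 0.0381, 0.46667, 0.13333, 0.01905, 0.25714, 0.07619 (working shown to 5 dp, full precision carried).
D = 0.00952² + 0.0381² + 0.46667² + 0.13333² + 0.01905² + 0.25714² + 0.07619² = 0.00009 + 0.00145 + 0.21778 + 0.01778 + 0.00036 + 0.06612 + 0.00580 = 0.30939.
To 3 decimal places, D = 0.309.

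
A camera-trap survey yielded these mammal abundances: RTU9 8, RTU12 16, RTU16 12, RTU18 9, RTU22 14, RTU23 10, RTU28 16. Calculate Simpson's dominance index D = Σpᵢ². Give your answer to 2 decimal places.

0.15

Total N = 8+16+12+9+14+10+16 = 85, so the proportions are 0.0941, 0.1882, 0.1412, 0.1059, 0.1647, 0.1176, 0.1882 (working shown to 4 dp, full precision carried).
D = 0.0941² + 0.1882² + 0.1412² + 0.1059² + 0.1647² + 0.1176² + 0.1882² = 0.0089 + 0.0354 + 0.0199 + 0.0112 + 0.0271 + 0.0138 + 0.0354 = 0.1518.
To 2 decimal places, D = 0.15.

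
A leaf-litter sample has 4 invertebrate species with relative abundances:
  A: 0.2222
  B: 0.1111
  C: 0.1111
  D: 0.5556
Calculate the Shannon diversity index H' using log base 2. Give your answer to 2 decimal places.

1.66

Each pᵢ log₂ pᵢ term (working shown to 4 dp, full precision carried): 0.2222×(-2.1701)=-0.4822, 0.1111×(-3.1701)=-0.3522, 0.1111×(-3.1701)=-0.3522, 0.5556×(-0.8479)=-0.4711.
Sum = -1.6577, so H' = 1.66.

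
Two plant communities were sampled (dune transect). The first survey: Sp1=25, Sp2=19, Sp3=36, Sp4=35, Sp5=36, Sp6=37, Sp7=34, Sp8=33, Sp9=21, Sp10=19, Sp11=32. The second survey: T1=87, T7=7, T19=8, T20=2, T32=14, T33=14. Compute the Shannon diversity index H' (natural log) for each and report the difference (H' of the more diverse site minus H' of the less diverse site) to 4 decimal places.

The first survey: N=327, proportions 0.076453, 0.058104, 0.110092, 0.107034, 0.110092, 0.11315, 0.103976, 0.100917, 0.06422, 0.058104, 0.097859, giving H' = 2.369365 (working shown to 6 dp, full precision carried).
The second survey: N=132, proportions 0.659091, 0.05303, 0.060606, 0.015152, 0.106061, 0.106061, giving H' = 1.139841.
Difference = |2.369365 − 1.139841| = 1.229524, i.e. 1.2295 to 4 decimal places.

1.2295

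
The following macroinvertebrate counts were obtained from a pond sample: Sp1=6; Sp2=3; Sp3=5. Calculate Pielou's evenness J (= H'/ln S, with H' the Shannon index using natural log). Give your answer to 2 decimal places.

0.97

Total N = 6+3+5 = 14, so the proportions are 0.4286, 0.2143, 0.3571 (working shown to 4 dp, full precision carried).
H' = −Σ pᵢ ln pᵢ = −((-0.3631) + (-0.3301) + (-0.3677)) = 1.0609.
With S = 3 species, ln S = 1.0986, so J = 1.0609/1.0986 = 0.9657, i.e. 0.97 to 2 decimal places.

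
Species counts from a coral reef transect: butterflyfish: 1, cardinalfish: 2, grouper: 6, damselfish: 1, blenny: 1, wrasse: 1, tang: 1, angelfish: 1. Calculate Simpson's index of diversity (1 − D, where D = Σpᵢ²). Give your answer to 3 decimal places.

0.765

Total N = 1+2+6+1+1+1+1+1 = 14, so the proportions are 0.07143, 0.14286, 0.42857, 0.07143, 0.07143, 0.07143, 0.07143, 0.07143 (working shown to 5 dp, full precision carried).
D = 0.07143² + 0.14286² + 0.42857² + 0.07143² + 0.07143² + 0.07143² + 0.07143² + 0.07143² = 0.00510 + 0.02041 + 0.18367 + 0.00510 + 0.00510 + 0.00510 + 0.00510 + 0.00510 = 0.23469.
So 1 − D = 0.76531, i.e. 0.765 to 3 decimal places.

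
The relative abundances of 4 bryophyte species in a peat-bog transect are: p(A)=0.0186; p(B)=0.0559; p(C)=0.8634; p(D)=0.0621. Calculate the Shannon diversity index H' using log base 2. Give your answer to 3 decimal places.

0.771

Each pᵢ log₂ pᵢ term (working shown to 5 dp, full precision carried): 0.0186×(-5.74855)=-0.10692, 0.0559×(-4.16101)=-0.23260, 0.8634×(-0.21190)=-0.18295, 0.0621×(-4.00926)=-0.24898.
Sum = -0.77145, so H' = 0.771.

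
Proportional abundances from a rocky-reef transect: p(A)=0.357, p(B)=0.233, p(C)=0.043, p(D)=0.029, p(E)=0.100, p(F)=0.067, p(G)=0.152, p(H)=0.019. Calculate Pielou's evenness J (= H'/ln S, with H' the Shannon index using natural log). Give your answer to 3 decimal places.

0.826

H' = −Σ pᵢ ln pᵢ = −((-0.36772) + (-0.33942) + (-0.13530) + (-0.10267) + (-0.23026) + (-0.18111) + (-0.28635) + (-0.07530)) = 1.71812 (working shown to 5 dp, full precision carried).
With S = 8 species, ln S = 2.07944, so J = 1.71812/2.07944 = 0.82624, i.e. 0.826 to 3 decimal places.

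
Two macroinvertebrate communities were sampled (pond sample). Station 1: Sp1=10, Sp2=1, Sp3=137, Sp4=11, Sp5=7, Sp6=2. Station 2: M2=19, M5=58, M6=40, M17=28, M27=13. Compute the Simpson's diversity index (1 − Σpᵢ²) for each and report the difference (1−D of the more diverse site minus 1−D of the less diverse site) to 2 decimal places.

Station 1: N=168, proportions 0.05952, 0.00595, 0.81548, 0.06548, 0.04167, 0.0119, giving 1−D = 0.32526 (working shown to 5 dp, full precision carried).
Station 2: N=158, proportions 0.12025, 0.36709, 0.25316, 0.17722, 0.08228, giving 1−D = 0.74852.
Difference = |0.32526 − 0.74852| = 0.42326, i.e. 0.42 to 2 decimal places.

0.42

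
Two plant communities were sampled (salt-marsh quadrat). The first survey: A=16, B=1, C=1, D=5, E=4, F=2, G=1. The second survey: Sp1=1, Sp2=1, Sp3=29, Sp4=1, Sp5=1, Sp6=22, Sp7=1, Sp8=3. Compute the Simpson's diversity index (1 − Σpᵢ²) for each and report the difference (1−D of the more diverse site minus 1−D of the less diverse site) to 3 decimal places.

The first survey: N=30, proportions 0.53333, 0.03333, 0.03333, 0.16667, 0.13333, 0.06667, 0.03333, giving 1−D = 0.66222 (working shown to 5 dp, full precision carried).
The second survey: N=59, proportions 0.01695, 0.01695, 0.49153, 0.01695, 0.01695, 0.37288, 0.01695, 0.05085, giving 1−D = 0.61534.
Difference = |0.66222 − 0.61534| = 0.04688, i.e. 0.047 to 3 decimal places.

0.047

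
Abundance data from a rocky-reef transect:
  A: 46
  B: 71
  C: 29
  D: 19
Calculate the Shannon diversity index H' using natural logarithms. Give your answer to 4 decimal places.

1.2734

Total N = 46+71+29+19 = 165, so the proportions are 0.278788, 0.430303, 0.175758, 0.115152 (working shown to 6 dp, full precision carried).
Each pᵢ ln pᵢ term: 0.278788×(-1.277304)=-0.356097, 0.430303×(-0.843266)=-0.362860, 0.175758×(-1.738650)=-0.305581, 0.115152×(-2.161506)=-0.248901.
Sum = -1.273438, so H' = 1.2734.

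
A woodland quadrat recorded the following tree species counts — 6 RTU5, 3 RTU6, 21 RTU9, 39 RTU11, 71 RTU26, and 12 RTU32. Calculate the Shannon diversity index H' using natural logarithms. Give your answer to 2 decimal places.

1.38

Total N = 6+3+21+39+71+12 = 152, so the proportions are 0.0395, 0.0197, 0.1382, 0.2566, 0.4671, 0.0789 (working shown to 4 dp, full precision carried).
Each pᵢ ln pᵢ term: 0.0395×(-3.2321)=-0.1276, 0.0197×(-3.9253)=-0.0775, 0.1382×(-1.9794)=-0.2735, 0.2566×(-1.3603)=-0.3490, 0.4671×(-0.7612)=-0.3556, 0.0789×(-2.5390)=-0.2004.
Sum = -1.3836, so H' = 1.38.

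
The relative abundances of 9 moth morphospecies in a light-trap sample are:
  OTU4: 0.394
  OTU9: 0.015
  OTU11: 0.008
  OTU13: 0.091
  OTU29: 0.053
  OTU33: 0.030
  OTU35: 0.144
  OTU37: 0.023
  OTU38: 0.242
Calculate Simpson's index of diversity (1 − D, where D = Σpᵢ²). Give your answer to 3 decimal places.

D = 0.394² + 0.015² + 0.008² + 0.091² + 0.053² + 0.03² + 0.144² + 0.023² + 0.242² = 0.15524 + 0.00022 + 0.00006 + 0.00828 + 0.00281 + 0.00090 + 0.02074 + 0.00053 + 0.05856 = 0.24734 (working shown to 5 dp, full precision carried).
So 1 − D = 0.75266, i.e. 0.753 to 3 decimal places.

0.753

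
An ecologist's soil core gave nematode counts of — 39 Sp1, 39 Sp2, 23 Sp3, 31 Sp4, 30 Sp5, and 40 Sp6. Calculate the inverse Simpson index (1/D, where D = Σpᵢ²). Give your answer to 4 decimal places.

Total N = 39+39+23+31+30+40 = 202, so the proportions are 0.19306931, 0.19306931, 0.11386139, 0.15346535, 0.14851485, 0.1980198 (working shown to 8 dp, full precision carried).
D = 0.19306931² + 0.19306931² + 0.11386139² + 0.15346535² + 0.14851485² + 0.1980198² = 0.03727576 + 0.03727576 + 0.01296442 + 0.02355161 + 0.02205666 + 0.03921184 = 0.17233605.
So 1/D = 5.802617, i.e. 5.8026 to 4 decimal places.

5.8026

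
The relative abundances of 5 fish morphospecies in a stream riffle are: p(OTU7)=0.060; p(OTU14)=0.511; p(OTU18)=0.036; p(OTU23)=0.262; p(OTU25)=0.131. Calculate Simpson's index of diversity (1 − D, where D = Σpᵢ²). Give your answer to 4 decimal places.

D = 0.06² + 0.511² + 0.036² + 0.262² + 0.131² = 0.003600 + 0.261121 + 0.001296 + 0.068644 + 0.017161 = 0.351822 (working shown to 6 dp, full precision carried).
So 1 − D = 0.648178, i.e. 0.6482 to 4 decimal places.

0.6482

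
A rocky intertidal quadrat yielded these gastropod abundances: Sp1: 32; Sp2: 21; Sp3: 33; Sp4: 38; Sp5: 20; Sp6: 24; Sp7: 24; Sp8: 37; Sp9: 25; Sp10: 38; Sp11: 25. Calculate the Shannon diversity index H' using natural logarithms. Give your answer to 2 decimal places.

Total N = 32+21+33+38+20+24+24+37+25+38+25 = 317, so the proportions are 0.1009, 0.0662, 0.1041, 0.1199, 0.0631, 0.0757, 0.0757, 0.1167, 0.0789, 0.1199, 0.0789 (working shown to 4 dp, full precision carried).
Each pᵢ ln pᵢ term: 0.1009×(-2.2932)=-0.2315, 0.0662×(-2.7144)=-0.1798, 0.1041×(-2.2624)=-0.2355, 0.1199×(-2.1213)=-0.2543, 0.0631×(-2.7632)=-0.1743, 0.0757×(-2.5808)=-0.1954, 0.0757×(-2.5808)=-0.1954, 0.1167×(-2.1480)=-0.2507, 0.0789×(-2.5400)=-0.2003, 0.1199×(-2.1213)=-0.2543, 0.0789×(-2.5400)=-0.2003.
Sum = -2.3719, so H' = 2.37.

2.37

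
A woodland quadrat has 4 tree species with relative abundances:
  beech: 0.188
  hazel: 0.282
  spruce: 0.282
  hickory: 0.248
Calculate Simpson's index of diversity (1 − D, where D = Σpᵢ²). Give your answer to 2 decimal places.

D = 0.188² + 0.282² + 0.282² + 0.248² = 0.0353 + 0.0795 + 0.0795 + 0.0615 = 0.2559 (working shown to 4 dp, full precision carried).
So 1 − D = 0.7441, i.e. 0.74 to 2 decimal places.

0.74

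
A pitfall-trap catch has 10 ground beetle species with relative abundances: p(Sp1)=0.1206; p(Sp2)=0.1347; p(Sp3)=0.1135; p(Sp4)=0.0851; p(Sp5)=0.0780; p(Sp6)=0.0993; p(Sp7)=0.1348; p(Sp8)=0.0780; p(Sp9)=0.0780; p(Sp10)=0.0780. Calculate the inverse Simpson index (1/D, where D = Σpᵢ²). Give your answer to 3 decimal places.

D = 0.1206² + 0.1347² + 0.1135² + 0.0851² + 0.078² + 0.0993² + 0.1348² + 0.078² + 0.078² + 0.078² = 0.0145444 + 0.0181441 + 0.0128823 + 0.0072420 + 0.0060840 + 0.0098605 + 0.0181710 + 0.0060840 + 0.0060840 + 0.0060840 = 0.1051802 (working shown to 7 dp, full precision carried).
So 1/D = 9.50749, i.e. 9.507 to 3 decimal places.

9.507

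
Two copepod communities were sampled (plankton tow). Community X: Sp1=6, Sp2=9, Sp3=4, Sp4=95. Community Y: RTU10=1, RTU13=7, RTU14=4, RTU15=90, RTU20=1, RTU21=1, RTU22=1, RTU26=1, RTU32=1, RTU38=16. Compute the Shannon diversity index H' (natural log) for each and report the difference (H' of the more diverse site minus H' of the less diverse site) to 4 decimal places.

0.3783

Community X: N=114, proportions 0.052632, 0.078947, 0.035088, 0.833333, giving H' = 0.624891 (working shown to 6 dp, full precision carried).
Community Y: N=123, proportions 0.00813, 0.056911, 0.03252, 0.731707, 0.00813, 0.00813, 0.00813, 0.00813, 0.00813, 0.130081, giving H' = 1.003153.
Difference = |0.624891 − 1.003153| = 0.378262, i.e. 0.3783 to 4 decimal places.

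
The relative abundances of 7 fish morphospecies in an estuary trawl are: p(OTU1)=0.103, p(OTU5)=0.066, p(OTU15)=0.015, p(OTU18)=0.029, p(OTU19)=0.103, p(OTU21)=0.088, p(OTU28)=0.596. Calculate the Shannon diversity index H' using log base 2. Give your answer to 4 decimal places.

Each pᵢ log₂ pᵢ term (working shown to 6 dp, full precision carried): 0.103×(-3.279284)=-0.337766, 0.066×(-3.921390)=-0.258812, 0.015×(-6.058894)=-0.090883, 0.029×(-5.107803)=-0.148126, 0.103×(-3.279284)=-0.337766, 0.088×(-3.506353)=-0.308559, 0.596×(-0.746616)=-0.444983.
Sum = -1.926896, so H' = 1.9269.

1.9269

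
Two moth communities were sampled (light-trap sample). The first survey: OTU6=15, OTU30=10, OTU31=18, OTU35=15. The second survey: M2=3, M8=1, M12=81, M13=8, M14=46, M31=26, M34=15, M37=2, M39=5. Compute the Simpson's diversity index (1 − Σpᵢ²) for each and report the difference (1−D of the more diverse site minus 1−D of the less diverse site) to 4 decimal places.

0.0170

The first survey: N=58, proportions 0.258621, 0.172414, 0.310345, 0.258621, giving 1−D = 0.740190 (working shown to 6 dp, full precision carried).
The second survey: N=187, proportions 0.016043, 0.005348, 0.433155, 0.042781, 0.245989, 0.139037, 0.080214, 0.010695, 0.026738, giving 1−D = 0.723155.
Difference = |0.740190 − 0.723155| = 0.017035, i.e. 0.0170 to 4 decimal places.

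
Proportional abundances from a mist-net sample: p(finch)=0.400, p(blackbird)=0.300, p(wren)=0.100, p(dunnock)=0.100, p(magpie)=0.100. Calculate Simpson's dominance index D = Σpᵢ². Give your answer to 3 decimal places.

D = 0.4² + 0.3² + 0.1² + 0.1² + 0.1² = 0.16000 + 0.09000 + 0.01000 + 0.01000 + 0.01000 = 0.28000 (working shown to 5 dp, full precision carried).
To 3 decimal places, D = 0.280.

0.280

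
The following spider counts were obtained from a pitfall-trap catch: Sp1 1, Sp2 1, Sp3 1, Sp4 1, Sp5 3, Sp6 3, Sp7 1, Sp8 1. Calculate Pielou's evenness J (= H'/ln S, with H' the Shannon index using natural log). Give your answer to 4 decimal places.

Total N = 1+1+1+1+3+3+1+1 = 12, so the proportions are 0.083333, 0.083333, 0.083333, 0.083333, 0.25, 0.25, 0.083333, 0.083333 (working shown to 6 dp, full precision carried).
H' = −Σ pᵢ ln pᵢ = −((-0.207076) + (-0.207076) + (-0.207076) + (-0.207076) + (-0.346574) + (-0.346574) + (-0.207076) + (-0.207076)) = 1.935601.
With S = 8 species, ln S = 2.079442, so J = 1.935601/2.079442 = 0.930827, i.e. 0.9308 to 4 decimal places.

0.9308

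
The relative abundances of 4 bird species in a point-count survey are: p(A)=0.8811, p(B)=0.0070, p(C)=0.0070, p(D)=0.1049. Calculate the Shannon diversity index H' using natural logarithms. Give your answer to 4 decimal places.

0.4175

Each pᵢ ln pᵢ term (working shown to 6 dp, full precision carried): 0.8811×(-0.126584)=-0.111533, 0.007×(-4.961845)=-0.034733, 0.007×(-4.961845)=-0.034733, 0.1049×(-2.254748)=-0.236523.
Sum = -0.417522, so H' = 0.4175.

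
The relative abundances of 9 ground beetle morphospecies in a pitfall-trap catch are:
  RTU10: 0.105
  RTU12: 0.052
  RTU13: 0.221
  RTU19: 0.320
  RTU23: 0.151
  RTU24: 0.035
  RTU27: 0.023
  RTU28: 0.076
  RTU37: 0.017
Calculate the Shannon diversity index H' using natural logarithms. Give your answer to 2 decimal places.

Each pᵢ ln pᵢ term (working shown to 4 dp, full precision carried): 0.105×(-2.2538)=-0.2366, 0.052×(-2.9565)=-0.1537, 0.221×(-1.5096)=-0.3336, 0.32×(-1.1394)=-0.3646, 0.151×(-1.8905)=-0.2855, 0.035×(-3.3524)=-0.1173, 0.023×(-3.7723)=-0.0868, 0.076×(-2.5770)=-0.1959, 0.017×(-4.0745)=-0.0693.
Sum = -1.8433, so H' = 1.84.

1.84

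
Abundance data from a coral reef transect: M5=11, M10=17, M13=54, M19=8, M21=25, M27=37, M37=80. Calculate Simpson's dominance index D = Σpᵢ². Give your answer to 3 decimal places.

Total N = 11+17+54+8+25+37+80 = 232, so the proportions are 0.04741, 0.07328, 0.23276, 0.03448, 0.10776, 0.15948, 0.34483 (working shown to 5 dp, full precision carried).
D = 0.04741² + 0.07328² + 0.23276² + 0.03448² + 0.10776² + 0.15948² + 0.34483² = 0.00225 + 0.00537 + 0.05418 + 0.00119 + 0.01161 + 0.02543 + 0.11891 = 0.21894.
To 3 decimal places, D = 0.219.

0.219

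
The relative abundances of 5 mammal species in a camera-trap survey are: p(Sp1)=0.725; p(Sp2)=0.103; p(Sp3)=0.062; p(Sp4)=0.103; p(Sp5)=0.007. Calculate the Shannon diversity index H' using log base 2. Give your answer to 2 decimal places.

1.31

Each pᵢ log₂ pᵢ term (working shown to 4 dp, full precision carried): 0.725×(-0.4639)=-0.3364, 0.103×(-3.2793)=-0.3378, 0.062×(-4.0116)=-0.2487, 0.103×(-3.2793)=-0.3378, 0.007×(-7.1584)=-0.0501.
Sum = -1.3107, so H' = 1.31.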